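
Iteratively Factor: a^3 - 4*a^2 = (a)*(a^2 - 4*a) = a*(a - 4)*(a)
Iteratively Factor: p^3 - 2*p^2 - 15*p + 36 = (p - 3)*(p^2 + p - 12) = (p - 3)*(p + 4)*(p - 3)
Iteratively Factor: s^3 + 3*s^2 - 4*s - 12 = (s + 2)*(s^2 + s - 6) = (s - 2)*(s + 2)*(s + 3)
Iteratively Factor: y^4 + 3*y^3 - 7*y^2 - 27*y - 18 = (y + 2)*(y^3 + y^2 - 9*y - 9) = (y + 1)*(y + 2)*(y^2 - 9) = (y - 3)*(y + 1)*(y + 2)*(y + 3)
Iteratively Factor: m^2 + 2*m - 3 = (m - 1)*(m + 3)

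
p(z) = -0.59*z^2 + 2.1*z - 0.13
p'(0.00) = 2.10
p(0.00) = -0.13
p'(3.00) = -1.44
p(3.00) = 0.86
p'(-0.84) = 3.09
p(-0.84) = -2.31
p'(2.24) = -0.54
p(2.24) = 1.61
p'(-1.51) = 3.88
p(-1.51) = -4.65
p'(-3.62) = 6.37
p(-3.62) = -15.46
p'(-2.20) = 4.70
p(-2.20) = -7.61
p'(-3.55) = 6.29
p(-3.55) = -15.02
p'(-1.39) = 3.74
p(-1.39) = -4.19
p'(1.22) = 0.66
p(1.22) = 1.55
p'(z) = 2.1 - 1.18*z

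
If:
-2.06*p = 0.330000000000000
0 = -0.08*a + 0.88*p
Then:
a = -1.76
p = -0.16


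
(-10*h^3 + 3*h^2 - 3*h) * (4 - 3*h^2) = 30*h^5 - 9*h^4 - 31*h^3 + 12*h^2 - 12*h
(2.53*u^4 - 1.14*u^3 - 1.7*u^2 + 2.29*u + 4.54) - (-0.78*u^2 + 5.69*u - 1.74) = 2.53*u^4 - 1.14*u^3 - 0.92*u^2 - 3.4*u + 6.28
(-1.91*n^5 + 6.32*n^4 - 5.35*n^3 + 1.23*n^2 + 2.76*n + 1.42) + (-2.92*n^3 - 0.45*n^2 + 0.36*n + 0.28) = -1.91*n^5 + 6.32*n^4 - 8.27*n^3 + 0.78*n^2 + 3.12*n + 1.7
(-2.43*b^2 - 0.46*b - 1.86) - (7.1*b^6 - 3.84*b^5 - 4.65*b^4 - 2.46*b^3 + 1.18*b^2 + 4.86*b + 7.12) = -7.1*b^6 + 3.84*b^5 + 4.65*b^4 + 2.46*b^3 - 3.61*b^2 - 5.32*b - 8.98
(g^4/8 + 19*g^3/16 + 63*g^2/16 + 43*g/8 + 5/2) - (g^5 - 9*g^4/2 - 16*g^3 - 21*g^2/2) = -g^5 + 37*g^4/8 + 275*g^3/16 + 231*g^2/16 + 43*g/8 + 5/2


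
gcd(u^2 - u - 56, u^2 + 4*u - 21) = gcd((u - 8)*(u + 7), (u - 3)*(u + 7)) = u + 7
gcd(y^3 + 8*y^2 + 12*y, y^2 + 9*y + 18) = y + 6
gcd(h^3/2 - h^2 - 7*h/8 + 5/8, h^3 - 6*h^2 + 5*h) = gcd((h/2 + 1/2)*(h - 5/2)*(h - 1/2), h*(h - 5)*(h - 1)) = 1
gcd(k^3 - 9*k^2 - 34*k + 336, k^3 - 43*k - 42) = k^2 - k - 42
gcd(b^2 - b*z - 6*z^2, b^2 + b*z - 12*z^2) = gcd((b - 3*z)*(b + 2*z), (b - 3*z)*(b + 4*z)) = -b + 3*z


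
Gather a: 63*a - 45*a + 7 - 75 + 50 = 18*a - 18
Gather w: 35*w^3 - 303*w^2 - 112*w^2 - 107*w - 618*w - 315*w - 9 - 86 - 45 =35*w^3 - 415*w^2 - 1040*w - 140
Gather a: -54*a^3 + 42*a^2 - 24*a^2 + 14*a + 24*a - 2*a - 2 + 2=-54*a^3 + 18*a^2 + 36*a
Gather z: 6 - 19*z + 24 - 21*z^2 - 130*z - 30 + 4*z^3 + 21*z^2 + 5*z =4*z^3 - 144*z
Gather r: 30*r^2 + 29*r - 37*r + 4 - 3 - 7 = 30*r^2 - 8*r - 6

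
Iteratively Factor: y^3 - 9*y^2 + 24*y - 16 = (y - 4)*(y^2 - 5*y + 4) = (y - 4)*(y - 1)*(y - 4)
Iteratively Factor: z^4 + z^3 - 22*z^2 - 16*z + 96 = (z + 3)*(z^3 - 2*z^2 - 16*z + 32) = (z - 2)*(z + 3)*(z^2 - 16) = (z - 4)*(z - 2)*(z + 3)*(z + 4)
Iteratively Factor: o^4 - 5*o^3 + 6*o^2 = (o)*(o^3 - 5*o^2 + 6*o) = o*(o - 3)*(o^2 - 2*o) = o^2*(o - 3)*(o - 2)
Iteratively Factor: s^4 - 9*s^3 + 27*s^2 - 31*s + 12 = (s - 1)*(s^3 - 8*s^2 + 19*s - 12) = (s - 1)^2*(s^2 - 7*s + 12) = (s - 3)*(s - 1)^2*(s - 4)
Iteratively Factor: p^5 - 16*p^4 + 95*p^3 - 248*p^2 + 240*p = (p)*(p^4 - 16*p^3 + 95*p^2 - 248*p + 240) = p*(p - 4)*(p^3 - 12*p^2 + 47*p - 60) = p*(p - 4)*(p - 3)*(p^2 - 9*p + 20) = p*(p - 4)^2*(p - 3)*(p - 5)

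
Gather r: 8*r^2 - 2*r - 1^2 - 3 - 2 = 8*r^2 - 2*r - 6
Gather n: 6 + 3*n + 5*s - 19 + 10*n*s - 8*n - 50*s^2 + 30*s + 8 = n*(10*s - 5) - 50*s^2 + 35*s - 5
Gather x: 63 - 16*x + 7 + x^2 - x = x^2 - 17*x + 70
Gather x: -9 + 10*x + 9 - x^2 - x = -x^2 + 9*x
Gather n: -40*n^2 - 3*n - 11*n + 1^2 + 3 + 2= -40*n^2 - 14*n + 6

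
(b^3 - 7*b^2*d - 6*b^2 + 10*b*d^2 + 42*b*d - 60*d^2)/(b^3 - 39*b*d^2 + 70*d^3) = (b - 6)/(b + 7*d)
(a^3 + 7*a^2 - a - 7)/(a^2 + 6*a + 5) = (a^2 + 6*a - 7)/(a + 5)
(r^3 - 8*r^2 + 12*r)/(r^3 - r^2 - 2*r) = (r - 6)/(r + 1)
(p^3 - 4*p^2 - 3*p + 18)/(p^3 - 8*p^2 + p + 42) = (p - 3)/(p - 7)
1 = 1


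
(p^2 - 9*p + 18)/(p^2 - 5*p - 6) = (p - 3)/(p + 1)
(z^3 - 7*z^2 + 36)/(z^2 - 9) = (z^2 - 4*z - 12)/(z + 3)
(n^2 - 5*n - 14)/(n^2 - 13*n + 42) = (n + 2)/(n - 6)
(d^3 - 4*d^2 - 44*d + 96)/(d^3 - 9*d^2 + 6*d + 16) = (d + 6)/(d + 1)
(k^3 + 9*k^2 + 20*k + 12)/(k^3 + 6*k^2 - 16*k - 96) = (k^2 + 3*k + 2)/(k^2 - 16)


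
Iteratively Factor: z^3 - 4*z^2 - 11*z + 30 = (z - 2)*(z^2 - 2*z - 15) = (z - 5)*(z - 2)*(z + 3)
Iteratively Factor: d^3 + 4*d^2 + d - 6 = (d - 1)*(d^2 + 5*d + 6) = (d - 1)*(d + 3)*(d + 2)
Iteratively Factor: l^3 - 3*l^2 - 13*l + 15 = (l - 5)*(l^2 + 2*l - 3) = (l - 5)*(l - 1)*(l + 3)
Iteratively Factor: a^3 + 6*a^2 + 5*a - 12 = (a - 1)*(a^2 + 7*a + 12) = (a - 1)*(a + 3)*(a + 4)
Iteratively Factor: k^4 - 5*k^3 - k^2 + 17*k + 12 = (k + 1)*(k^3 - 6*k^2 + 5*k + 12) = (k - 3)*(k + 1)*(k^2 - 3*k - 4) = (k - 3)*(k + 1)^2*(k - 4)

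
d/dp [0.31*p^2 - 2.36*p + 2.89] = 0.62*p - 2.36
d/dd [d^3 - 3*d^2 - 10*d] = 3*d^2 - 6*d - 10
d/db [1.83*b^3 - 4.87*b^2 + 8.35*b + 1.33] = 5.49*b^2 - 9.74*b + 8.35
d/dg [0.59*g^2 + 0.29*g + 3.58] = 1.18*g + 0.29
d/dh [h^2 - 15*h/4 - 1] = 2*h - 15/4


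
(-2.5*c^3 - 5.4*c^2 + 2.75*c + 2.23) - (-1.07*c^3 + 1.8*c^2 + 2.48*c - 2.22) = -1.43*c^3 - 7.2*c^2 + 0.27*c + 4.45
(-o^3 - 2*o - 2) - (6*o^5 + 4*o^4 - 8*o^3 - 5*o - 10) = -6*o^5 - 4*o^4 + 7*o^3 + 3*o + 8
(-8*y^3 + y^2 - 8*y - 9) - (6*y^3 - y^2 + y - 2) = -14*y^3 + 2*y^2 - 9*y - 7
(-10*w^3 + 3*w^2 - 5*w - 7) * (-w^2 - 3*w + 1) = 10*w^5 + 27*w^4 - 14*w^3 + 25*w^2 + 16*w - 7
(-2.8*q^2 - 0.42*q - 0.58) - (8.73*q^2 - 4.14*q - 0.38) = -11.53*q^2 + 3.72*q - 0.2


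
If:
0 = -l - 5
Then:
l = -5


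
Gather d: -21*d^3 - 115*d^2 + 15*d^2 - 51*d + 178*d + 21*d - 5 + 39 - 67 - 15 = -21*d^3 - 100*d^2 + 148*d - 48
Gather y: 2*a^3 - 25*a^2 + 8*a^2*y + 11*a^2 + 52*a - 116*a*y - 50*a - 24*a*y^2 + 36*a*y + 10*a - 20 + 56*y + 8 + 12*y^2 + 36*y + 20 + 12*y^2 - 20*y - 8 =2*a^3 - 14*a^2 + 12*a + y^2*(24 - 24*a) + y*(8*a^2 - 80*a + 72)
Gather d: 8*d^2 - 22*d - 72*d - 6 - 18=8*d^2 - 94*d - 24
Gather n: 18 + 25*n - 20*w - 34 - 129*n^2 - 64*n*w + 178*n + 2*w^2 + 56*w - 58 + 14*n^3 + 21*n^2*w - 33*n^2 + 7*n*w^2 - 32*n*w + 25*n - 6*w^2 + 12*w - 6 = 14*n^3 + n^2*(21*w - 162) + n*(7*w^2 - 96*w + 228) - 4*w^2 + 48*w - 80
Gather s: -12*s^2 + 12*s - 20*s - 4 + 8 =-12*s^2 - 8*s + 4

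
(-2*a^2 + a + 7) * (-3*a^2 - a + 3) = 6*a^4 - a^3 - 28*a^2 - 4*a + 21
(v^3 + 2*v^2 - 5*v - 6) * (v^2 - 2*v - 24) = v^5 - 33*v^3 - 44*v^2 + 132*v + 144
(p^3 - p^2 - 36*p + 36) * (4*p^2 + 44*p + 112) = 4*p^5 + 40*p^4 - 76*p^3 - 1552*p^2 - 2448*p + 4032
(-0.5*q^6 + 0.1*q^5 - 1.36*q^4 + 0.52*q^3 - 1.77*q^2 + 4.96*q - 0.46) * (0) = 0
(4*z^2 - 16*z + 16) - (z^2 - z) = 3*z^2 - 15*z + 16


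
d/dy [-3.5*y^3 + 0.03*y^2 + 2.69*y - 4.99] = -10.5*y^2 + 0.06*y + 2.69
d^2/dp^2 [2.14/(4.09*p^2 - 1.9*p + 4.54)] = (-71.596268*p^2 + 33.25988*p + 2.14*(8.18*p - 1.9)*(16.36*p - 3.8) - 79.473608)/(4.09*p^2 - 1.9*p + 4.54)^3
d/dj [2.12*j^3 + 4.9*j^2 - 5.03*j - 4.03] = 6.36*j^2 + 9.8*j - 5.03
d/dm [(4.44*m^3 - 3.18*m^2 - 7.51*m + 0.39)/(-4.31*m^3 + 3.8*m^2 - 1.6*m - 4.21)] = (7.105427357601e-15*m^5 + 3.1662*m^4 - 78.9442*m^3 - 17.4085*m^2 + 23.8116*m + 32.2411)/(18.5761*m^6 - 32.756*m^5 + 28.232*m^4 + 24.1302*m^3 - 29.436*m^2 + 13.472*m + 17.7241)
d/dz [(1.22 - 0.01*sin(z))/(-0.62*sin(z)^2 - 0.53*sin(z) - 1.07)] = (-0.0062*sin(z)^2 + 1.5128*sin(z) + 0.6573)*cos(z)/(0.3844*sin(z)^4 + 0.6572*sin(z)^3 + 1.6077*sin(z)^2 + 1.1342*sin(z) + 1.1449)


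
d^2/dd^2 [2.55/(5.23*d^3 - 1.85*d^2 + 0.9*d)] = (d*(9.435 - 80.019*d)*(5.23*d^2 - 1.85*d + 0.9) + 2.55*(15.69*d^2 - 3.7*d + 0.9)*(31.38*d^2 - 7.4*d + 1.8))/(d^3*(5.23*d^2 - 1.85*d + 0.9)^3)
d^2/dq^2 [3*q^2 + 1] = 6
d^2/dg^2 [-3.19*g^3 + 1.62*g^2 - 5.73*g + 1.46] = 3.24 - 19.14*g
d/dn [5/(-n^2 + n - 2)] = 5*(2*n - 1)/(n^2 - n + 2)^2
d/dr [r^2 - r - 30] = 2*r - 1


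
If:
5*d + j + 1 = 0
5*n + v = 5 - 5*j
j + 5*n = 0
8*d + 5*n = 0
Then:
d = -1/13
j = -8/13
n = 8/65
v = 97/13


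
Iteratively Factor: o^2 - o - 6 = (o - 3)*(o + 2)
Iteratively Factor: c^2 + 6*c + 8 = (c + 2)*(c + 4)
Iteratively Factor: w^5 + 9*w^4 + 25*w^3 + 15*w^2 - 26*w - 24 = (w + 4)*(w^4 + 5*w^3 + 5*w^2 - 5*w - 6) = (w + 2)*(w + 4)*(w^3 + 3*w^2 - w - 3) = (w + 1)*(w + 2)*(w + 4)*(w^2 + 2*w - 3) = (w - 1)*(w + 1)*(w + 2)*(w + 4)*(w + 3)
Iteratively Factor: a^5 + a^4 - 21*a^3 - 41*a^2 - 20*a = (a)*(a^4 + a^3 - 21*a^2 - 41*a - 20) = a*(a + 1)*(a^3 - 21*a - 20) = a*(a + 1)^2*(a^2 - a - 20) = a*(a + 1)^2*(a + 4)*(a - 5)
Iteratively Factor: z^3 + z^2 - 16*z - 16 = (z + 4)*(z^2 - 3*z - 4) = (z + 1)*(z + 4)*(z - 4)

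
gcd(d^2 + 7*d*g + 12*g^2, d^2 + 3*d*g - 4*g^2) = d + 4*g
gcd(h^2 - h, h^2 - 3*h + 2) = h - 1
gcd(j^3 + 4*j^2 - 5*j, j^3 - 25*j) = j^2 + 5*j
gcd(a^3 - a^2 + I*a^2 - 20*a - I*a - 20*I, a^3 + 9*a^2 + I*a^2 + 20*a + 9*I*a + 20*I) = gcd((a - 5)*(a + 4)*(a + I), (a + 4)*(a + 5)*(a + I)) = a^2 + a*(4 + I) + 4*I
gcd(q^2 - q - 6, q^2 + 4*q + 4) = q + 2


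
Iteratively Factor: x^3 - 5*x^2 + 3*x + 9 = (x - 3)*(x^2 - 2*x - 3) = (x - 3)^2*(x + 1)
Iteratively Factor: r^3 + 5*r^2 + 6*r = (r + 2)*(r^2 + 3*r) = (r + 2)*(r + 3)*(r)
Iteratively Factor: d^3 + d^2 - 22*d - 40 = (d - 5)*(d^2 + 6*d + 8) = (d - 5)*(d + 4)*(d + 2)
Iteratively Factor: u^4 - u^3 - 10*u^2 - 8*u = (u + 2)*(u^3 - 3*u^2 - 4*u) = u*(u + 2)*(u^2 - 3*u - 4) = u*(u + 1)*(u + 2)*(u - 4)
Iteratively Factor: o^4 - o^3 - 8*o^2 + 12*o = (o + 3)*(o^3 - 4*o^2 + 4*o) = o*(o + 3)*(o^2 - 4*o + 4) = o*(o - 2)*(o + 3)*(o - 2)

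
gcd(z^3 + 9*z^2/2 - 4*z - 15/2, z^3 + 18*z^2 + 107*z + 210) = z + 5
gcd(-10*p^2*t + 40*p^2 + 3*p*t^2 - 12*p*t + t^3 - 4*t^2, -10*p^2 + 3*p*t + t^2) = 10*p^2 - 3*p*t - t^2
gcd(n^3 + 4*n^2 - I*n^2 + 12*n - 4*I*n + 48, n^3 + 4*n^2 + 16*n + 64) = n^2 + n*(4 - 4*I) - 16*I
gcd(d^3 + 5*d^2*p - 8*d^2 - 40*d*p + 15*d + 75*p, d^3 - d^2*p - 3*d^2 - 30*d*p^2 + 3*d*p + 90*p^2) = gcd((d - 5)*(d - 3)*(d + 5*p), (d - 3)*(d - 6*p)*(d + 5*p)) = d^2 + 5*d*p - 3*d - 15*p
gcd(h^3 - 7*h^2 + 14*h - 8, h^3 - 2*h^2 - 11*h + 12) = h^2 - 5*h + 4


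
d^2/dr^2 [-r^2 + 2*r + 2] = -2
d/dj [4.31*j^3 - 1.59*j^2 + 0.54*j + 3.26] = 12.93*j^2 - 3.18*j + 0.54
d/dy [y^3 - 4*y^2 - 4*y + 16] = 3*y^2 - 8*y - 4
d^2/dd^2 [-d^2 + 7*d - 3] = -2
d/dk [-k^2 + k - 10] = 1 - 2*k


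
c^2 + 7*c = c*(c + 7)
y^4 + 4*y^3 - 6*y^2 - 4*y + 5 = (y - 1)^2*(y + 1)*(y + 5)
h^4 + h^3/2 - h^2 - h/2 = h*(h - 1)*(h + 1/2)*(h + 1)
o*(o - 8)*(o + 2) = o^3 - 6*o^2 - 16*o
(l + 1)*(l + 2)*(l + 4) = l^3 + 7*l^2 + 14*l + 8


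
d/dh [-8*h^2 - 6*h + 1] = -16*h - 6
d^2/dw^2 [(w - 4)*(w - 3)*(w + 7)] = 6*w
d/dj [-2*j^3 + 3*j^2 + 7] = 6*j*(1 - j)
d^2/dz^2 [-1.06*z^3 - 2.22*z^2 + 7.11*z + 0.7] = -6.36*z - 4.44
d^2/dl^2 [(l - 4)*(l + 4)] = 2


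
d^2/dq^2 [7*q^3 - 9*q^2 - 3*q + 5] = 42*q - 18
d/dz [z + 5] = 1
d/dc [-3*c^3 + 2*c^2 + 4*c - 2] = -9*c^2 + 4*c + 4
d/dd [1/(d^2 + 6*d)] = 2*(-d - 3)/(d^2*(d + 6)^2)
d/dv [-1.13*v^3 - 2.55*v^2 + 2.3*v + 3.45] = -3.39*v^2 - 5.1*v + 2.3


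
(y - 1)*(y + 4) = y^2 + 3*y - 4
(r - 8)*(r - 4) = r^2 - 12*r + 32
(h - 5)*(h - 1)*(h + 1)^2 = h^4 - 4*h^3 - 6*h^2 + 4*h + 5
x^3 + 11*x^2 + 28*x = x*(x + 4)*(x + 7)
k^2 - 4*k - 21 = (k - 7)*(k + 3)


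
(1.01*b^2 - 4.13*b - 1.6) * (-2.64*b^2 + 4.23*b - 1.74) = -2.6664*b^4 + 15.1755*b^3 - 15.0033*b^2 + 0.418199999999999*b + 2.784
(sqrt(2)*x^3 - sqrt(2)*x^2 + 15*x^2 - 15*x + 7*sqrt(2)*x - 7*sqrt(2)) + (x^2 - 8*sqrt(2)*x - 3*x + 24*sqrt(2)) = sqrt(2)*x^3 - sqrt(2)*x^2 + 16*x^2 - 18*x - sqrt(2)*x + 17*sqrt(2)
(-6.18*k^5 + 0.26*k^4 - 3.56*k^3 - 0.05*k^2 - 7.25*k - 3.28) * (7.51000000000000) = -46.4118*k^5 + 1.9526*k^4 - 26.7356*k^3 - 0.3755*k^2 - 54.4475*k - 24.6328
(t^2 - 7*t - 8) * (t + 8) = t^3 + t^2 - 64*t - 64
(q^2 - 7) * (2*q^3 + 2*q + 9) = 2*q^5 - 12*q^3 + 9*q^2 - 14*q - 63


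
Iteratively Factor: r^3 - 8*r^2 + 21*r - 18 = (r - 3)*(r^2 - 5*r + 6) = (r - 3)^2*(r - 2)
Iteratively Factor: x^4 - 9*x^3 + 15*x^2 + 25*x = (x - 5)*(x^3 - 4*x^2 - 5*x) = (x - 5)^2*(x^2 + x) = (x - 5)^2*(x + 1)*(x)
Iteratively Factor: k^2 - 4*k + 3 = (k - 1)*(k - 3)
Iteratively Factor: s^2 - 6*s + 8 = (s - 2)*(s - 4)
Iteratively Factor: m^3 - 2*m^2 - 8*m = (m)*(m^2 - 2*m - 8) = m*(m + 2)*(m - 4)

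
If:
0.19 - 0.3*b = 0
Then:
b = 0.63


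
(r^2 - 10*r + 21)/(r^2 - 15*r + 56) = (r - 3)/(r - 8)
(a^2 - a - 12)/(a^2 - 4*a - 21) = (a - 4)/(a - 7)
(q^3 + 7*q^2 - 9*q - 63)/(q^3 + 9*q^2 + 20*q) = (q^3 + 7*q^2 - 9*q - 63)/(q*(q^2 + 9*q + 20))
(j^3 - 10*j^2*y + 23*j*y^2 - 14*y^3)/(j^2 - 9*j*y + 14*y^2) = j - y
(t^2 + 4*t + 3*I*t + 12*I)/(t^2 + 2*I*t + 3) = (t + 4)/(t - I)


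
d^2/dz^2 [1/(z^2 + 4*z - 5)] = 2*(-z^2 - 4*z + 4*(z + 2)^2 + 5)/(z^2 + 4*z - 5)^3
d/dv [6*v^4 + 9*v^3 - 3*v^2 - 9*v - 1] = 24*v^3 + 27*v^2 - 6*v - 9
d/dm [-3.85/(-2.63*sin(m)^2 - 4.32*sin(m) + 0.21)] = -(20.251*sin(m) + 16.632)*cos(m)/(2.63*sin(m)^2 + 4.32*sin(m) - 0.21)^2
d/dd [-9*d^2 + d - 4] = 1 - 18*d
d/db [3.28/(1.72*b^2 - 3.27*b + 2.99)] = (10.7256 - 11.2832*b)/(1.72*b^2 - 3.27*b + 2.99)^2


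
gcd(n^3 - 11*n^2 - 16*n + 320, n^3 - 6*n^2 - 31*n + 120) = n^2 - 3*n - 40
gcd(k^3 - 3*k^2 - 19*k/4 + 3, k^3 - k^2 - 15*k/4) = k + 3/2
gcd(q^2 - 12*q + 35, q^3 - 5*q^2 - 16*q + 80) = q - 5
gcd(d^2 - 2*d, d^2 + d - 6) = d - 2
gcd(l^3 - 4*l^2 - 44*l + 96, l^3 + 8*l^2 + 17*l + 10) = 1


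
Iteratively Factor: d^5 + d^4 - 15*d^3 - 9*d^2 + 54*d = (d)*(d^4 + d^3 - 15*d^2 - 9*d + 54) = d*(d - 2)*(d^3 + 3*d^2 - 9*d - 27) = d*(d - 2)*(d + 3)*(d^2 - 9) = d*(d - 3)*(d - 2)*(d + 3)*(d + 3)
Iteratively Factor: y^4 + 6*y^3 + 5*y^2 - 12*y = (y + 3)*(y^3 + 3*y^2 - 4*y) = (y - 1)*(y + 3)*(y^2 + 4*y) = (y - 1)*(y + 3)*(y + 4)*(y)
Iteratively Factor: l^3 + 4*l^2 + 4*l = (l + 2)*(l^2 + 2*l) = l*(l + 2)*(l + 2)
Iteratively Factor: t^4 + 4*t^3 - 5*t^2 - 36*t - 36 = (t + 2)*(t^3 + 2*t^2 - 9*t - 18) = (t + 2)*(t + 3)*(t^2 - t - 6) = (t + 2)^2*(t + 3)*(t - 3)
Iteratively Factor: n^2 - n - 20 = (n + 4)*(n - 5)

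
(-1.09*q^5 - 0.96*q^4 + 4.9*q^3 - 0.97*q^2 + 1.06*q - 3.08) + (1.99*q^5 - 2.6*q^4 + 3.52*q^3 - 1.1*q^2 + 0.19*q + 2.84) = 0.9*q^5 - 3.56*q^4 + 8.42*q^3 - 2.07*q^2 + 1.25*q - 0.24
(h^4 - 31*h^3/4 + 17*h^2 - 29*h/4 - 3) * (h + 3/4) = h^5 - 7*h^4 + 179*h^3/16 + 11*h^2/2 - 135*h/16 - 9/4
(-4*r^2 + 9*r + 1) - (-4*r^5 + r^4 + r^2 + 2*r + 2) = 4*r^5 - r^4 - 5*r^2 + 7*r - 1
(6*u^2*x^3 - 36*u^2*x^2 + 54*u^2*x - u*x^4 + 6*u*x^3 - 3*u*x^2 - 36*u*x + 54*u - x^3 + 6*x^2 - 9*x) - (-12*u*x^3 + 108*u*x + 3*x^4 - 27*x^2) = 6*u^2*x^3 - 36*u^2*x^2 + 54*u^2*x - u*x^4 + 18*u*x^3 - 3*u*x^2 - 144*u*x + 54*u - 3*x^4 - x^3 + 33*x^2 - 9*x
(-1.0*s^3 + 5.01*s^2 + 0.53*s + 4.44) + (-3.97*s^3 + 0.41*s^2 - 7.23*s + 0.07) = -4.97*s^3 + 5.42*s^2 - 6.7*s + 4.51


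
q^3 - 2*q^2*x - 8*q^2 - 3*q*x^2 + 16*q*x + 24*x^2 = (q - 8)*(q - 3*x)*(q + x)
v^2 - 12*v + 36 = (v - 6)^2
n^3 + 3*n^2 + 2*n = n*(n + 1)*(n + 2)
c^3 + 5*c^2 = c^2*(c + 5)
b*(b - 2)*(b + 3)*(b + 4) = b^4 + 5*b^3 - 2*b^2 - 24*b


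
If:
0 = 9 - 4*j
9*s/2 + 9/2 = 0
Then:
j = 9/4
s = -1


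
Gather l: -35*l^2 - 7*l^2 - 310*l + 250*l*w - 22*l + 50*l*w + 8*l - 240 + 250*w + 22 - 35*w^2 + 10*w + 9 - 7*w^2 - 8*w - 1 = -42*l^2 + l*(300*w - 324) - 42*w^2 + 252*w - 210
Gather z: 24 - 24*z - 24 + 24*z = 0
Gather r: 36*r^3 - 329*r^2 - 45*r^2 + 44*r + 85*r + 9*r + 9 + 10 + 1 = 36*r^3 - 374*r^2 + 138*r + 20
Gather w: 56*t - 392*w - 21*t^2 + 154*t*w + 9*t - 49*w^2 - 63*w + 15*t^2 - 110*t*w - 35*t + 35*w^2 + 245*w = -6*t^2 + 30*t - 14*w^2 + w*(44*t - 210)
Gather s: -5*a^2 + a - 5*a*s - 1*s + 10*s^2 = -5*a^2 + a + 10*s^2 + s*(-5*a - 1)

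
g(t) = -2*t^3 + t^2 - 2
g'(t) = -6*t^2 + 2*t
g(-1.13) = 2.16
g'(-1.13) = -9.92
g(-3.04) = 63.43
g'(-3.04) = -61.53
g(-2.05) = 19.43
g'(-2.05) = -29.32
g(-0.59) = -1.24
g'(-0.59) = -3.27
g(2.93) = -43.72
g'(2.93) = -45.65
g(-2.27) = 26.55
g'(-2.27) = -35.46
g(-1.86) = 14.33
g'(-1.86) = -24.48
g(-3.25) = 77.22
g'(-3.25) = -69.88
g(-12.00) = 3598.00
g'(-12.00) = -888.00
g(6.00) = -398.00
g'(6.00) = -204.00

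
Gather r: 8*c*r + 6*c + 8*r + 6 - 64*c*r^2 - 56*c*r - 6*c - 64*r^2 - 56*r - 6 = r^2*(-64*c - 64) + r*(-48*c - 48)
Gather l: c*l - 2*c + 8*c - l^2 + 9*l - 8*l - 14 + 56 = 6*c - l^2 + l*(c + 1) + 42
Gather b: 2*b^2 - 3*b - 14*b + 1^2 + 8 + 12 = 2*b^2 - 17*b + 21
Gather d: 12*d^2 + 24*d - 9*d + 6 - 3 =12*d^2 + 15*d + 3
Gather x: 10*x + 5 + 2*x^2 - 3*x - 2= 2*x^2 + 7*x + 3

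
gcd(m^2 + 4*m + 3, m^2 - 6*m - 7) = m + 1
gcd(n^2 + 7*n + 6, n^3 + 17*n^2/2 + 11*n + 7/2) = n + 1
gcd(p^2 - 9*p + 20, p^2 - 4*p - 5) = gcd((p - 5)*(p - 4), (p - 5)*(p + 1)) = p - 5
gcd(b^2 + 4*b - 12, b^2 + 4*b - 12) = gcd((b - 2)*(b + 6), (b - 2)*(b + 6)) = b^2 + 4*b - 12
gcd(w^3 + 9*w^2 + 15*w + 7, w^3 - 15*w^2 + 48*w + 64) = w + 1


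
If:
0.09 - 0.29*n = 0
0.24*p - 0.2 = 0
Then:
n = 0.31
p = 0.83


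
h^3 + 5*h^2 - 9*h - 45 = (h - 3)*(h + 3)*(h + 5)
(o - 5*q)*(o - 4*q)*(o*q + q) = o^3*q - 9*o^2*q^2 + o^2*q + 20*o*q^3 - 9*o*q^2 + 20*q^3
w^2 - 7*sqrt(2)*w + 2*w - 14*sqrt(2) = (w + 2)*(w - 7*sqrt(2))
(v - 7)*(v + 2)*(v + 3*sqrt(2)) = v^3 - 5*v^2 + 3*sqrt(2)*v^2 - 15*sqrt(2)*v - 14*v - 42*sqrt(2)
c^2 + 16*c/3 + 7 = (c + 7/3)*(c + 3)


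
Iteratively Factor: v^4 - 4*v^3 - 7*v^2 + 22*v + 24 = (v + 2)*(v^3 - 6*v^2 + 5*v + 12) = (v - 3)*(v + 2)*(v^2 - 3*v - 4) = (v - 3)*(v + 1)*(v + 2)*(v - 4)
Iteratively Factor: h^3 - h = (h)*(h^2 - 1) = h*(h + 1)*(h - 1)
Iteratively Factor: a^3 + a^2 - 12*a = (a + 4)*(a^2 - 3*a) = a*(a + 4)*(a - 3)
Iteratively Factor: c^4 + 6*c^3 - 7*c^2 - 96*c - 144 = (c + 3)*(c^3 + 3*c^2 - 16*c - 48) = (c + 3)*(c + 4)*(c^2 - c - 12) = (c + 3)^2*(c + 4)*(c - 4)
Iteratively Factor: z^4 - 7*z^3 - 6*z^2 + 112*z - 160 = (z - 4)*(z^3 - 3*z^2 - 18*z + 40) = (z - 5)*(z - 4)*(z^2 + 2*z - 8) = (z - 5)*(z - 4)*(z + 4)*(z - 2)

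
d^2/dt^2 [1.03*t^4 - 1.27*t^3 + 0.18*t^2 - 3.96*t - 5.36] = 12.36*t^2 - 7.62*t + 0.36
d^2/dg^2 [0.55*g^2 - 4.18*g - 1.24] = 1.10000000000000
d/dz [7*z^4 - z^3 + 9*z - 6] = 28*z^3 - 3*z^2 + 9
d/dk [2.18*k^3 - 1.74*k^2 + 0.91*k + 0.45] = 6.54*k^2 - 3.48*k + 0.91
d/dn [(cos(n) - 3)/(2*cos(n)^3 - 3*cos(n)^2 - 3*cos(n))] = (4*cos(n)^3 - 21*cos(n)^2 + 18*cos(n) + 9)*sin(n)/((3*cos(n) - cos(2*n) + 2)^2*cos(n)^2)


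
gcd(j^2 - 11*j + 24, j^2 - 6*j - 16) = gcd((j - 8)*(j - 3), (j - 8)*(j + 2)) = j - 8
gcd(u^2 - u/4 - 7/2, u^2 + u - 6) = u - 2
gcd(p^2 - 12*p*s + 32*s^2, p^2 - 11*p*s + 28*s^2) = p - 4*s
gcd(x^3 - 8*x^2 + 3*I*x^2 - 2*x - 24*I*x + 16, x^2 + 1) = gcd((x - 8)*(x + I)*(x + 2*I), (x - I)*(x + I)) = x + I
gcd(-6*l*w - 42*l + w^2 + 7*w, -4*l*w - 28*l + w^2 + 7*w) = w + 7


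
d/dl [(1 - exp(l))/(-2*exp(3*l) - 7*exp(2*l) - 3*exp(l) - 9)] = (-4*exp(3*l) - exp(2*l) + 14*exp(l) + 12)*exp(l)/(4*exp(6*l) + 28*exp(5*l) + 61*exp(4*l) + 78*exp(3*l) + 135*exp(2*l) + 54*exp(l) + 81)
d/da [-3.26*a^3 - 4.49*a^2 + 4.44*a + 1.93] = -9.78*a^2 - 8.98*a + 4.44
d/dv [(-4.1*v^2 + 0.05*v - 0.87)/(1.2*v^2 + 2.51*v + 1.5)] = (-10.351*v^2 - 10.212*v + 2.2587)/(1.44*v^4 + 6.024*v^3 + 9.9001*v^2 + 7.53*v + 2.25)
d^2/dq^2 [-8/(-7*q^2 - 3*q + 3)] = 16*(-49*q^2 - 21*q + (14*q + 3)^2 + 21)/(7*q^2 + 3*q - 3)^3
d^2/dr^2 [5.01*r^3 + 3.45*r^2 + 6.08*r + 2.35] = 30.06*r + 6.9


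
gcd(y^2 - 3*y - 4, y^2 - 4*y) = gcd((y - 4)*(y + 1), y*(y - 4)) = y - 4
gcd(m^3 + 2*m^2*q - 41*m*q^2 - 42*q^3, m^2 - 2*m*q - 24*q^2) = -m + 6*q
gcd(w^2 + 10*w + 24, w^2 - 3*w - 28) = w + 4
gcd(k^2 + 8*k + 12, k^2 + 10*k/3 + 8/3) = k + 2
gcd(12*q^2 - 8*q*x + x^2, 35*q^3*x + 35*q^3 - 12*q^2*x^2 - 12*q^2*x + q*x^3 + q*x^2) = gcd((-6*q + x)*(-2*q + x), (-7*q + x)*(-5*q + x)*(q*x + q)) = 1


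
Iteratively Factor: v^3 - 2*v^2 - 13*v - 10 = (v + 1)*(v^2 - 3*v - 10) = (v + 1)*(v + 2)*(v - 5)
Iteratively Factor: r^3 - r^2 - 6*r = (r)*(r^2 - r - 6) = r*(r + 2)*(r - 3)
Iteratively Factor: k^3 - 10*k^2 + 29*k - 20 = (k - 4)*(k^2 - 6*k + 5) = (k - 4)*(k - 1)*(k - 5)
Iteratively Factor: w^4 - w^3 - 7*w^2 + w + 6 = (w - 1)*(w^3 - 7*w - 6) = (w - 1)*(w + 2)*(w^2 - 2*w - 3) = (w - 3)*(w - 1)*(w + 2)*(w + 1)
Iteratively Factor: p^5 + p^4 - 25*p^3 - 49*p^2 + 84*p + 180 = (p - 2)*(p^4 + 3*p^3 - 19*p^2 - 87*p - 90) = (p - 2)*(p + 3)*(p^3 - 19*p - 30) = (p - 5)*(p - 2)*(p + 3)*(p^2 + 5*p + 6) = (p - 5)*(p - 2)*(p + 3)^2*(p + 2)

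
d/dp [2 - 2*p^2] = -4*p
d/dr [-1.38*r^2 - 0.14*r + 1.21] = -2.76*r - 0.14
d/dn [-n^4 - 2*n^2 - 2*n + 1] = -4*n^3 - 4*n - 2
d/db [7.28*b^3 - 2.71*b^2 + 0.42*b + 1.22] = 21.84*b^2 - 5.42*b + 0.42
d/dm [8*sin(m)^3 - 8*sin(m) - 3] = 8*(3*sin(m)^2 - 1)*cos(m)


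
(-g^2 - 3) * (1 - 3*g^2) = 3*g^4 + 8*g^2 - 3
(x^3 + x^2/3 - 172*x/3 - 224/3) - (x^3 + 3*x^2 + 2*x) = -8*x^2/3 - 178*x/3 - 224/3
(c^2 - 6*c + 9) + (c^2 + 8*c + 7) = 2*c^2 + 2*c + 16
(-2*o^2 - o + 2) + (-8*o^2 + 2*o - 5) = -10*o^2 + o - 3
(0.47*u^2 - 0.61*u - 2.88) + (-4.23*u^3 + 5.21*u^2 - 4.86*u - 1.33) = -4.23*u^3 + 5.68*u^2 - 5.47*u - 4.21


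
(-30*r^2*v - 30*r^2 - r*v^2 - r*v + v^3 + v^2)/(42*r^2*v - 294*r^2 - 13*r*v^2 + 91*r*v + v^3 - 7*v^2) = (-5*r*v - 5*r - v^2 - v)/(7*r*v - 49*r - v^2 + 7*v)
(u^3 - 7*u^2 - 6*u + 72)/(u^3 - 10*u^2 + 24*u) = (u + 3)/u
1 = 1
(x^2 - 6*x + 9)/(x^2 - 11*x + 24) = (x - 3)/(x - 8)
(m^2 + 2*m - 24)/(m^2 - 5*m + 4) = (m + 6)/(m - 1)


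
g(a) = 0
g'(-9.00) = 0.00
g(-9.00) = 0.00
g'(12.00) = 0.00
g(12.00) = 0.00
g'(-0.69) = 0.00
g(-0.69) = 0.00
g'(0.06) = 0.00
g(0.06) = 0.00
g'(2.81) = 0.00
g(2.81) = 0.00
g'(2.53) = 0.00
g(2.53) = 0.00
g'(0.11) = 0.00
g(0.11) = 0.00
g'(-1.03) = 0.00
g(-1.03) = 0.00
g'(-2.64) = 0.00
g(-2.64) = 0.00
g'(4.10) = 0.00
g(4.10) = 0.00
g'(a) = 0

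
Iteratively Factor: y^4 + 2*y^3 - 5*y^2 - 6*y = (y - 2)*(y^3 + 4*y^2 + 3*y) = y*(y - 2)*(y^2 + 4*y + 3) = y*(y - 2)*(y + 3)*(y + 1)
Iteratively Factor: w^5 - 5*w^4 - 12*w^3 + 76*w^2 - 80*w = (w - 2)*(w^4 - 3*w^3 - 18*w^2 + 40*w) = (w - 2)*(w + 4)*(w^3 - 7*w^2 + 10*w) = (w - 5)*(w - 2)*(w + 4)*(w^2 - 2*w) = (w - 5)*(w - 2)^2*(w + 4)*(w)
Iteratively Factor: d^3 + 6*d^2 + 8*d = (d + 2)*(d^2 + 4*d) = d*(d + 2)*(d + 4)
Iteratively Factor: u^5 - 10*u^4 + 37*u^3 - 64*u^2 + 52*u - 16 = (u - 2)*(u^4 - 8*u^3 + 21*u^2 - 22*u + 8) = (u - 2)*(u - 1)*(u^3 - 7*u^2 + 14*u - 8) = (u - 2)^2*(u - 1)*(u^2 - 5*u + 4) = (u - 4)*(u - 2)^2*(u - 1)*(u - 1)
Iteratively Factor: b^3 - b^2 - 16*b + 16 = (b - 1)*(b^2 - 16) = (b - 4)*(b - 1)*(b + 4)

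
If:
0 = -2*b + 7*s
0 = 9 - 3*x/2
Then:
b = 7*s/2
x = 6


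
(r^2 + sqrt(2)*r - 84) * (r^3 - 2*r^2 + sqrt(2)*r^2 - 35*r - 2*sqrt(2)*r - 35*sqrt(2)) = r^5 - 2*r^4 + 2*sqrt(2)*r^4 - 117*r^3 - 4*sqrt(2)*r^3 - 154*sqrt(2)*r^2 + 164*r^2 + 168*sqrt(2)*r + 2870*r + 2940*sqrt(2)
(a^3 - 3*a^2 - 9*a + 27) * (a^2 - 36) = a^5 - 3*a^4 - 45*a^3 + 135*a^2 + 324*a - 972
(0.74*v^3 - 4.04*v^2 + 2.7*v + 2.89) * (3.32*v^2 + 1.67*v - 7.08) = 2.4568*v^5 - 12.177*v^4 - 3.022*v^3 + 42.707*v^2 - 14.2897*v - 20.4612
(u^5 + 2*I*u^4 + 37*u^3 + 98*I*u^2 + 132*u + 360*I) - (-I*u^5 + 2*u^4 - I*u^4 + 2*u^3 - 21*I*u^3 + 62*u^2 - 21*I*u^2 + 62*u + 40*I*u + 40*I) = u^5 + I*u^5 - 2*u^4 + 3*I*u^4 + 35*u^3 + 21*I*u^3 - 62*u^2 + 119*I*u^2 + 70*u - 40*I*u + 320*I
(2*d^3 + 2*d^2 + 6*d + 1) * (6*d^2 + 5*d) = 12*d^5 + 22*d^4 + 46*d^3 + 36*d^2 + 5*d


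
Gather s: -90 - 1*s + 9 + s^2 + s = s^2 - 81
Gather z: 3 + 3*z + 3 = 3*z + 6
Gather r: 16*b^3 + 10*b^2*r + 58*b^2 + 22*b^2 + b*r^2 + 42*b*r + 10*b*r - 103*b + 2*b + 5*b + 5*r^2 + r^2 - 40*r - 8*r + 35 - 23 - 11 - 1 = 16*b^3 + 80*b^2 - 96*b + r^2*(b + 6) + r*(10*b^2 + 52*b - 48)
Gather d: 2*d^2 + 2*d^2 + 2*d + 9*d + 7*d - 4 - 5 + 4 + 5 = 4*d^2 + 18*d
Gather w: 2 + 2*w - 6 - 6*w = -4*w - 4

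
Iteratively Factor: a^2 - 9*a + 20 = (a - 5)*(a - 4)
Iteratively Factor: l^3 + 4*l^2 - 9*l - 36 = (l + 3)*(l^2 + l - 12) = (l - 3)*(l + 3)*(l + 4)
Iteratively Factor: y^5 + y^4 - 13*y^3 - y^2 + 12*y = (y)*(y^4 + y^3 - 13*y^2 - y + 12) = y*(y - 1)*(y^3 + 2*y^2 - 11*y - 12) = y*(y - 1)*(y + 1)*(y^2 + y - 12) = y*(y - 3)*(y - 1)*(y + 1)*(y + 4)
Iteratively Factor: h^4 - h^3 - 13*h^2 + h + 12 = (h + 3)*(h^3 - 4*h^2 - h + 4) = (h + 1)*(h + 3)*(h^2 - 5*h + 4) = (h - 4)*(h + 1)*(h + 3)*(h - 1)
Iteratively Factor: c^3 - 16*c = (c + 4)*(c^2 - 4*c) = (c - 4)*(c + 4)*(c)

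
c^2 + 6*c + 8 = (c + 2)*(c + 4)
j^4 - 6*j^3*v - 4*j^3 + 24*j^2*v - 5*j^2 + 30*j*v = j*(j - 5)*(j + 1)*(j - 6*v)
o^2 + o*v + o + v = (o + 1)*(o + v)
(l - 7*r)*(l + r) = l^2 - 6*l*r - 7*r^2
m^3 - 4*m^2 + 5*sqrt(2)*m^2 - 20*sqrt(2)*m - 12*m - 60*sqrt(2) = (m - 6)*(m + 2)*(m + 5*sqrt(2))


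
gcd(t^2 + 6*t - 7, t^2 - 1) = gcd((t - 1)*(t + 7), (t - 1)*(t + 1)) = t - 1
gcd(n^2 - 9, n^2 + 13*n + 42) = 1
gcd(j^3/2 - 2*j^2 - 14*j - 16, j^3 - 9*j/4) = 1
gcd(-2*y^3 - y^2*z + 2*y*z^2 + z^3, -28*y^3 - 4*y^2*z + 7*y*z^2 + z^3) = 2*y + z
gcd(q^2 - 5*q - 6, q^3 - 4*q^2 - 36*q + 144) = q - 6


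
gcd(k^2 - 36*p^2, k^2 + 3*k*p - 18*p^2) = k + 6*p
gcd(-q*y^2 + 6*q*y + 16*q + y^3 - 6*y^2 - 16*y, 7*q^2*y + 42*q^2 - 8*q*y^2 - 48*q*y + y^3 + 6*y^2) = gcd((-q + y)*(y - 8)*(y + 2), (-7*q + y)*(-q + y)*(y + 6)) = -q + y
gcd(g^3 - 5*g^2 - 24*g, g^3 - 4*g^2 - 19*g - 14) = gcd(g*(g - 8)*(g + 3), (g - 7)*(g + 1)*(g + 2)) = 1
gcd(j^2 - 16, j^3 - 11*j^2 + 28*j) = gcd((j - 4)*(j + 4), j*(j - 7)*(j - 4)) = j - 4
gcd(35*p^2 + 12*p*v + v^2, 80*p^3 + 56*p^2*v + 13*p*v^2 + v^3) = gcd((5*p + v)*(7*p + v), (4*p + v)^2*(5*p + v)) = 5*p + v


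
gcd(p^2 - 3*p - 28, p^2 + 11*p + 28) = p + 4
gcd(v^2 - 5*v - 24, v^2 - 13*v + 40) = v - 8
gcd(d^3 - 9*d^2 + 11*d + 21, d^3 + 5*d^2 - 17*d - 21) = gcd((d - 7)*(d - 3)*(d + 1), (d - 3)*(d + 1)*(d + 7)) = d^2 - 2*d - 3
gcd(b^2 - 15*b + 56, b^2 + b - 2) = 1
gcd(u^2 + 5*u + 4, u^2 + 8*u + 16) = u + 4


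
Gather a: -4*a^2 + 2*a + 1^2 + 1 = -4*a^2 + 2*a + 2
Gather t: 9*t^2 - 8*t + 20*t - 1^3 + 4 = 9*t^2 + 12*t + 3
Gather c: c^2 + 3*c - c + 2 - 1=c^2 + 2*c + 1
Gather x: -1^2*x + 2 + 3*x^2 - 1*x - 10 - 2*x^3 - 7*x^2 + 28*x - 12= -2*x^3 - 4*x^2 + 26*x - 20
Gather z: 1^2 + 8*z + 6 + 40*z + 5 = 48*z + 12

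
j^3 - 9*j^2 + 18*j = j*(j - 6)*(j - 3)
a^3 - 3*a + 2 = (a - 1)^2*(a + 2)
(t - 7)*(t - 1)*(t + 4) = t^3 - 4*t^2 - 25*t + 28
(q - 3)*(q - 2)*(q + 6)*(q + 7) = q^4 + 8*q^3 - 17*q^2 - 132*q + 252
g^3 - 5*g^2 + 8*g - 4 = (g - 2)^2*(g - 1)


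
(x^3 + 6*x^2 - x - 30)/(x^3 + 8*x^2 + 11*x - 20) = (x^2 + x - 6)/(x^2 + 3*x - 4)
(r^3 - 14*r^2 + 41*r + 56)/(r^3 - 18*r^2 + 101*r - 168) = (r + 1)/(r - 3)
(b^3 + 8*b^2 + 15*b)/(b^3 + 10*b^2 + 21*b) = (b + 5)/(b + 7)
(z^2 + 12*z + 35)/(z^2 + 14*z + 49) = (z + 5)/(z + 7)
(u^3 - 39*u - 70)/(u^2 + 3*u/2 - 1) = 2*(u^2 - 2*u - 35)/(2*u - 1)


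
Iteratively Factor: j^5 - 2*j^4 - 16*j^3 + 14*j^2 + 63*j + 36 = (j - 4)*(j^4 + 2*j^3 - 8*j^2 - 18*j - 9) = (j - 4)*(j - 3)*(j^3 + 5*j^2 + 7*j + 3) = (j - 4)*(j - 3)*(j + 3)*(j^2 + 2*j + 1) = (j - 4)*(j - 3)*(j + 1)*(j + 3)*(j + 1)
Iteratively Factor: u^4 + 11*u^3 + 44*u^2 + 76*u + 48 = (u + 2)*(u^3 + 9*u^2 + 26*u + 24) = (u + 2)*(u + 3)*(u^2 + 6*u + 8) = (u + 2)*(u + 3)*(u + 4)*(u + 2)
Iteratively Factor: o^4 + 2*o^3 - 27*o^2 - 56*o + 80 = (o - 1)*(o^3 + 3*o^2 - 24*o - 80) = (o - 1)*(o + 4)*(o^2 - o - 20) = (o - 1)*(o + 4)^2*(o - 5)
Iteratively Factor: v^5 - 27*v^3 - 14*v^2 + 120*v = (v)*(v^4 - 27*v^2 - 14*v + 120) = v*(v - 2)*(v^3 + 2*v^2 - 23*v - 60) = v*(v - 2)*(v + 3)*(v^2 - v - 20) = v*(v - 5)*(v - 2)*(v + 3)*(v + 4)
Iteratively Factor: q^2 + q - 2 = (q - 1)*(q + 2)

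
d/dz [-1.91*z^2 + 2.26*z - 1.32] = 2.26 - 3.82*z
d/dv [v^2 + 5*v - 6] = 2*v + 5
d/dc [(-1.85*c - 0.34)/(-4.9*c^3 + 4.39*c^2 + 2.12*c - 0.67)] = (-18.13*c^3 + 3.1235*c^2 + 2.9852*c + 1.9603)/(24.01*c^6 - 43.022*c^5 - 1.50390000000001*c^4 + 25.1796*c^3 - 1.3882*c^2 - 2.8408*c + 0.4489)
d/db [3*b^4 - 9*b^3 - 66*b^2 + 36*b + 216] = 12*b^3 - 27*b^2 - 132*b + 36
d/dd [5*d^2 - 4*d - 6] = 10*d - 4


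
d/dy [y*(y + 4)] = 2*y + 4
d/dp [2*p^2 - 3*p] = 4*p - 3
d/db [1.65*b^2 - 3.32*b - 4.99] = 3.3*b - 3.32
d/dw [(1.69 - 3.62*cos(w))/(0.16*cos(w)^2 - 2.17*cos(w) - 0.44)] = (-0.5792*cos(w)^2 + 0.5408*cos(w) - 5.2601)*sin(w)/(0.0256*cos(w)^4 - 0.6944*cos(w)^3 + 4.5681*cos(w)^2 + 1.9096*cos(w) + 0.1936)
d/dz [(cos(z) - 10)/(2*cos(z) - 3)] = -17*sin(z)/(2*cos(z) - 3)^2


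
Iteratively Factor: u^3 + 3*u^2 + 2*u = (u)*(u^2 + 3*u + 2) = u*(u + 2)*(u + 1)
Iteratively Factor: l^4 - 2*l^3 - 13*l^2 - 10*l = (l - 5)*(l^3 + 3*l^2 + 2*l) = (l - 5)*(l + 2)*(l^2 + l) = (l - 5)*(l + 1)*(l + 2)*(l)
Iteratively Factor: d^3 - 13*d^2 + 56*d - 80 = (d - 4)*(d^2 - 9*d + 20) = (d - 5)*(d - 4)*(d - 4)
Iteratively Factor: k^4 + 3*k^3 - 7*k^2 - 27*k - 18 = (k + 1)*(k^3 + 2*k^2 - 9*k - 18) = (k + 1)*(k + 2)*(k^2 - 9) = (k - 3)*(k + 1)*(k + 2)*(k + 3)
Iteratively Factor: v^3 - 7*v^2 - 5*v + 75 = (v - 5)*(v^2 - 2*v - 15) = (v - 5)^2*(v + 3)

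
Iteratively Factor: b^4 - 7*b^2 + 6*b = (b - 2)*(b^3 + 2*b^2 - 3*b) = (b - 2)*(b + 3)*(b^2 - b) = b*(b - 2)*(b + 3)*(b - 1)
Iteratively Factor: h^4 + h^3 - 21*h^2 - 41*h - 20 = (h + 1)*(h^3 - 21*h - 20) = (h - 5)*(h + 1)*(h^2 + 5*h + 4) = (h - 5)*(h + 1)*(h + 4)*(h + 1)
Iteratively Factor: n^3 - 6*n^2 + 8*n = (n - 2)*(n^2 - 4*n) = n*(n - 2)*(n - 4)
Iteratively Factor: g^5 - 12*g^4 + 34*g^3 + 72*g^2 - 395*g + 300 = (g - 1)*(g^4 - 11*g^3 + 23*g^2 + 95*g - 300) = (g - 4)*(g - 1)*(g^3 - 7*g^2 - 5*g + 75) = (g - 5)*(g - 4)*(g - 1)*(g^2 - 2*g - 15) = (g - 5)^2*(g - 4)*(g - 1)*(g + 3)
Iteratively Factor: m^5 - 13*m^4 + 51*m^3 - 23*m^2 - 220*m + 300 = (m - 3)*(m^4 - 10*m^3 + 21*m^2 + 40*m - 100) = (m - 3)*(m - 2)*(m^3 - 8*m^2 + 5*m + 50) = (m - 3)*(m - 2)*(m + 2)*(m^2 - 10*m + 25) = (m - 5)*(m - 3)*(m - 2)*(m + 2)*(m - 5)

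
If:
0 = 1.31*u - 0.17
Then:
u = 0.13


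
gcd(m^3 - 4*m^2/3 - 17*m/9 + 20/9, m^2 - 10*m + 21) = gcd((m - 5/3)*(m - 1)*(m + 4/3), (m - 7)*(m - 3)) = 1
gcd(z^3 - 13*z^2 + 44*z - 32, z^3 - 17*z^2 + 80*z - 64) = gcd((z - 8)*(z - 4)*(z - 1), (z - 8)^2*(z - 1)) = z^2 - 9*z + 8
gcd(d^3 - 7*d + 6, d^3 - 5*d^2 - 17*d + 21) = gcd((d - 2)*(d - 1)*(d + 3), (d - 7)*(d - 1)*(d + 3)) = d^2 + 2*d - 3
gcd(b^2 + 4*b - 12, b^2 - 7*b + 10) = b - 2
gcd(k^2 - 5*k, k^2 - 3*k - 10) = k - 5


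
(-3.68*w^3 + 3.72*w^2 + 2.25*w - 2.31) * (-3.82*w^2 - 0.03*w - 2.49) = 14.0576*w^5 - 14.1*w^4 + 0.456600000000003*w^3 - 0.506100000000004*w^2 - 5.5332*w + 5.7519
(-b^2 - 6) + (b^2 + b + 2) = b - 4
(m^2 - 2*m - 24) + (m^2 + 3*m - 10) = 2*m^2 + m - 34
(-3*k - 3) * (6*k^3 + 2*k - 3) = -18*k^4 - 18*k^3 - 6*k^2 + 3*k + 9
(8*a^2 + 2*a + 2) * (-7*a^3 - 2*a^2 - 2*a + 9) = -56*a^5 - 30*a^4 - 34*a^3 + 64*a^2 + 14*a + 18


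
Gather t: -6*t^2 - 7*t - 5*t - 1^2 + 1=-6*t^2 - 12*t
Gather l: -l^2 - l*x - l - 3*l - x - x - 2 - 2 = -l^2 + l*(-x - 4) - 2*x - 4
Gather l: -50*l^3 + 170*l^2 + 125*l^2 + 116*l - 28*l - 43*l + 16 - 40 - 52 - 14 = -50*l^3 + 295*l^2 + 45*l - 90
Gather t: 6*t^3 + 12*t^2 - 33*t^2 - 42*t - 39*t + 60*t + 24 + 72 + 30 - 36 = 6*t^3 - 21*t^2 - 21*t + 90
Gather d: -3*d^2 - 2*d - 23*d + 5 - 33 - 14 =-3*d^2 - 25*d - 42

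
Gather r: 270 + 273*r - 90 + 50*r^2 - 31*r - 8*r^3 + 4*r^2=-8*r^3 + 54*r^2 + 242*r + 180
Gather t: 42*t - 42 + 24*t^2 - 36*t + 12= 24*t^2 + 6*t - 30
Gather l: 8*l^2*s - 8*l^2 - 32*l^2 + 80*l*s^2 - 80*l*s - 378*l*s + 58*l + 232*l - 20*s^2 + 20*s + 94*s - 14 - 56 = l^2*(8*s - 40) + l*(80*s^2 - 458*s + 290) - 20*s^2 + 114*s - 70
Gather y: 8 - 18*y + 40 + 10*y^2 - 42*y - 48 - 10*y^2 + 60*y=0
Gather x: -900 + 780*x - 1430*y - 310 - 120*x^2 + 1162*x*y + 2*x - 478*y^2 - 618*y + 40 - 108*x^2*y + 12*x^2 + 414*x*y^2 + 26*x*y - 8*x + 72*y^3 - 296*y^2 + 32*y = x^2*(-108*y - 108) + x*(414*y^2 + 1188*y + 774) + 72*y^3 - 774*y^2 - 2016*y - 1170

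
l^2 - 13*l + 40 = (l - 8)*(l - 5)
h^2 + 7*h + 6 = (h + 1)*(h + 6)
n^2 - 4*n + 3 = (n - 3)*(n - 1)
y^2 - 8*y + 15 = (y - 5)*(y - 3)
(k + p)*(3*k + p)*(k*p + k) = 3*k^3*p + 3*k^3 + 4*k^2*p^2 + 4*k^2*p + k*p^3 + k*p^2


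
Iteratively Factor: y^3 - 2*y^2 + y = (y)*(y^2 - 2*y + 1) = y*(y - 1)*(y - 1)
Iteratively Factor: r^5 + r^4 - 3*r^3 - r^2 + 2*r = (r - 1)*(r^4 + 2*r^3 - r^2 - 2*r) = r*(r - 1)*(r^3 + 2*r^2 - r - 2) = r*(r - 1)^2*(r^2 + 3*r + 2) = r*(r - 1)^2*(r + 2)*(r + 1)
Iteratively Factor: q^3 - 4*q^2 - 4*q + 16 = (q - 4)*(q^2 - 4) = (q - 4)*(q + 2)*(q - 2)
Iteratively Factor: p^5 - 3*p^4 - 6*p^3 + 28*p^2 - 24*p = (p - 2)*(p^4 - p^3 - 8*p^2 + 12*p) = (p - 2)^2*(p^3 + p^2 - 6*p) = (p - 2)^3*(p^2 + 3*p) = (p - 2)^3*(p + 3)*(p)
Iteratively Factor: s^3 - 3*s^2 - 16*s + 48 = (s + 4)*(s^2 - 7*s + 12) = (s - 4)*(s + 4)*(s - 3)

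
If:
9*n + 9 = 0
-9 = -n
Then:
No Solution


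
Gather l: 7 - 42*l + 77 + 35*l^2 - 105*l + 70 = 35*l^2 - 147*l + 154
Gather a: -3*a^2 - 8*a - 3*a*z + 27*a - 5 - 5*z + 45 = -3*a^2 + a*(19 - 3*z) - 5*z + 40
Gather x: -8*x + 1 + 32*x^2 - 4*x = 32*x^2 - 12*x + 1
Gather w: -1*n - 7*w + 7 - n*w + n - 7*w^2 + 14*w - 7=-7*w^2 + w*(7 - n)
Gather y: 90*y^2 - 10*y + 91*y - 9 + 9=90*y^2 + 81*y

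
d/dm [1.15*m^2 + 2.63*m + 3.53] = 2.3*m + 2.63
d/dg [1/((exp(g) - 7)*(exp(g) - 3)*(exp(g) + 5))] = (-(exp(g) - 7)*(exp(g) - 3) - (exp(g) - 7)*(exp(g) + 5) - (exp(g) - 3)*(exp(g) + 5))*exp(g)/((exp(g) - 7)^2*(exp(g) - 3)^2*(exp(g) + 5)^2)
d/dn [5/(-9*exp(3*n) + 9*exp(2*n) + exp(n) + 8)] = (135*exp(2*n) - 90*exp(n) - 5)*exp(n)/(-9*exp(3*n) + 9*exp(2*n) + exp(n) + 8)^2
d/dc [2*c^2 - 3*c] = 4*c - 3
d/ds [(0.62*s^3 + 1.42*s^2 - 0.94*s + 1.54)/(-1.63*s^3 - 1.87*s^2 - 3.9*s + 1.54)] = (1.1552*s^4 - 7.9004*s^3 + 3.0992*s^2 + 10.1332*s + 4.5584)/(2.6569*s^6 + 6.0962*s^5 + 16.2109*s^4 + 9.5656*s^3 + 9.4504*s^2 - 12.012*s + 2.3716)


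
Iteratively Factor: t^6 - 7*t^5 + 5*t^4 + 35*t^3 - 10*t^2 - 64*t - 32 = (t - 2)*(t^5 - 5*t^4 - 5*t^3 + 25*t^2 + 40*t + 16) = (t - 2)*(t + 1)*(t^4 - 6*t^3 + t^2 + 24*t + 16) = (t - 2)*(t + 1)^2*(t^3 - 7*t^2 + 8*t + 16) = (t - 4)*(t - 2)*(t + 1)^2*(t^2 - 3*t - 4) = (t - 4)*(t - 2)*(t + 1)^3*(t - 4)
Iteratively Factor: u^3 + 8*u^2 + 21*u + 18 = (u + 2)*(u^2 + 6*u + 9) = (u + 2)*(u + 3)*(u + 3)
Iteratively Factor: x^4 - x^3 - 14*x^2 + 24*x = (x + 4)*(x^3 - 5*x^2 + 6*x) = (x - 3)*(x + 4)*(x^2 - 2*x) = x*(x - 3)*(x + 4)*(x - 2)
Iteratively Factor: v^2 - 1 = (v + 1)*(v - 1)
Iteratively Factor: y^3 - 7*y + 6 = (y - 2)*(y^2 + 2*y - 3) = (y - 2)*(y - 1)*(y + 3)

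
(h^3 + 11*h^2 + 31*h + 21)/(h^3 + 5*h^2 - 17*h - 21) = (h + 3)/(h - 3)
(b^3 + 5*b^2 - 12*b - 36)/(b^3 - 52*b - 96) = (b - 3)/(b - 8)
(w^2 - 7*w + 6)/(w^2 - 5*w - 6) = (w - 1)/(w + 1)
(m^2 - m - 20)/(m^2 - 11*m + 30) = (m + 4)/(m - 6)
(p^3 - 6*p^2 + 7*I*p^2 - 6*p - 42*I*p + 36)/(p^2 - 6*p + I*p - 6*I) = p + 6*I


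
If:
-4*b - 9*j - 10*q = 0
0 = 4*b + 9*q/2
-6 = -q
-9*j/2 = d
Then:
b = -27/4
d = 33/2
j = -11/3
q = 6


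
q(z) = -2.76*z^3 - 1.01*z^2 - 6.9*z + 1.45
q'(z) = -8.28*z^2 - 2.02*z - 6.9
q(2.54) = -67.82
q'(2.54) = -65.45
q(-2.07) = 35.89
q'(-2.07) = -38.20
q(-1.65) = 22.48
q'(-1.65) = -26.11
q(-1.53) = 19.53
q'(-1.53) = -23.19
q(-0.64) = 6.18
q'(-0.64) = -9.00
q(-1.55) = 20.00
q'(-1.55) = -23.66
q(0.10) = 0.75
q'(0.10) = -7.18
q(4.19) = -248.22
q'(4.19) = -160.73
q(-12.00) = 4708.09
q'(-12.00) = -1174.98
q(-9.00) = 1993.78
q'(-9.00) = -659.40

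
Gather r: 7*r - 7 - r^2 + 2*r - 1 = -r^2 + 9*r - 8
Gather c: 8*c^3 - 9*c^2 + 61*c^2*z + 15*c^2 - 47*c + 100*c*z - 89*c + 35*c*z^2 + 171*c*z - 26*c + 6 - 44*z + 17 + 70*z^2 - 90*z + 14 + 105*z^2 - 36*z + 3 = 8*c^3 + c^2*(61*z + 6) + c*(35*z^2 + 271*z - 162) + 175*z^2 - 170*z + 40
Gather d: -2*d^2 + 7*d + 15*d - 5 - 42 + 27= -2*d^2 + 22*d - 20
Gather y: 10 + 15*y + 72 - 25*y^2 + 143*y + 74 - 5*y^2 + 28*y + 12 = -30*y^2 + 186*y + 168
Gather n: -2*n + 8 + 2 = 10 - 2*n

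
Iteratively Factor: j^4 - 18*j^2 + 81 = (j - 3)*(j^3 + 3*j^2 - 9*j - 27) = (j - 3)*(j + 3)*(j^2 - 9) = (j - 3)*(j + 3)^2*(j - 3)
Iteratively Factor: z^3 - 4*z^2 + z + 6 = (z - 3)*(z^2 - z - 2) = (z - 3)*(z + 1)*(z - 2)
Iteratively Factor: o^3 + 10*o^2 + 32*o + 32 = (o + 4)*(o^2 + 6*o + 8) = (o + 4)^2*(o + 2)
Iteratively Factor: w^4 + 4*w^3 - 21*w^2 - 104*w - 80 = (w + 4)*(w^3 - 21*w - 20) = (w + 1)*(w + 4)*(w^2 - w - 20) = (w + 1)*(w + 4)^2*(w - 5)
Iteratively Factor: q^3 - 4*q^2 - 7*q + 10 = (q - 5)*(q^2 + q - 2) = (q - 5)*(q - 1)*(q + 2)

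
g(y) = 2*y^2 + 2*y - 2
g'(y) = 4*y + 2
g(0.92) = 1.53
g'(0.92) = 5.68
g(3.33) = 26.84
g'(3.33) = 15.32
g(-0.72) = -2.40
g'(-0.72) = -0.88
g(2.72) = 18.24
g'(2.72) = 12.88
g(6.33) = 90.80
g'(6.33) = 27.32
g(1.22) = 3.42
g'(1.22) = 6.88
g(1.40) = 4.72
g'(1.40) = 7.60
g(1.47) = 5.26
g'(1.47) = 7.88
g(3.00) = 22.00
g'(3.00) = 14.00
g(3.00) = 22.00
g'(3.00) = 14.00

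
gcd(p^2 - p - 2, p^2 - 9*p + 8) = 1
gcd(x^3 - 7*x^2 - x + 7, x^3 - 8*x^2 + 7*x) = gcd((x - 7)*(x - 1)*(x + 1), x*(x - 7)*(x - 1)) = x^2 - 8*x + 7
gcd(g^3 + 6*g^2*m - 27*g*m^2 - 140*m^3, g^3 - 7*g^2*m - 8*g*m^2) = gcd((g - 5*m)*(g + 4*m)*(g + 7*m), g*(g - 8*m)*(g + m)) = 1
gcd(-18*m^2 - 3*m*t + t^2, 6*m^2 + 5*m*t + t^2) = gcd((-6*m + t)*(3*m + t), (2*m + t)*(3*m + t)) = 3*m + t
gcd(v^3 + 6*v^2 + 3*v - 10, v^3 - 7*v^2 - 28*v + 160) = v + 5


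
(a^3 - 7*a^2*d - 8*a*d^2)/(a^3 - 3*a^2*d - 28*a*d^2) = (-a^2 + 7*a*d + 8*d^2)/(-a^2 + 3*a*d + 28*d^2)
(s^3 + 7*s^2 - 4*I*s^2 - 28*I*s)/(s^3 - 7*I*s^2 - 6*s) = (s^2 + s*(7 - 4*I) - 28*I)/(s^2 - 7*I*s - 6)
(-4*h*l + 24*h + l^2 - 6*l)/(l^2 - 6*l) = (-4*h + l)/l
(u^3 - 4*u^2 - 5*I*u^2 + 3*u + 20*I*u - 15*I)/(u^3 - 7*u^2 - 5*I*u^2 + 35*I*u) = (u^2 - 4*u + 3)/(u*(u - 7))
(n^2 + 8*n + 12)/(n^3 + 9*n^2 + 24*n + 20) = (n + 6)/(n^2 + 7*n + 10)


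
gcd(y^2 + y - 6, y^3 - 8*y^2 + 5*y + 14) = y - 2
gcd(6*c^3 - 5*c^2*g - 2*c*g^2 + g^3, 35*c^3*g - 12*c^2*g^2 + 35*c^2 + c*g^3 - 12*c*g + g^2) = 1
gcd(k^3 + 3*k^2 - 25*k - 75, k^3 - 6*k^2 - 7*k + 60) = k^2 - 2*k - 15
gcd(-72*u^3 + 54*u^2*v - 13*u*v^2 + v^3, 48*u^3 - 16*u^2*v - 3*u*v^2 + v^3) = 12*u^2 - 7*u*v + v^2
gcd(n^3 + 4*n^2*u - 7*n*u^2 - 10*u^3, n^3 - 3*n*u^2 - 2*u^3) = -n^2 + n*u + 2*u^2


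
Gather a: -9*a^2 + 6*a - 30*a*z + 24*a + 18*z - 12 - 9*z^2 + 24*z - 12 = -9*a^2 + a*(30 - 30*z) - 9*z^2 + 42*z - 24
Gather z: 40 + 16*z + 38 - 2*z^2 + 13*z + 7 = -2*z^2 + 29*z + 85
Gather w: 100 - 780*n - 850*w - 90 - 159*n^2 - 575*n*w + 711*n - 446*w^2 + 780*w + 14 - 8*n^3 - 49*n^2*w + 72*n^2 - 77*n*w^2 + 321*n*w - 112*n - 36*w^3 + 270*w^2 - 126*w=-8*n^3 - 87*n^2 - 181*n - 36*w^3 + w^2*(-77*n - 176) + w*(-49*n^2 - 254*n - 196) + 24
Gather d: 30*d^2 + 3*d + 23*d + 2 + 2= 30*d^2 + 26*d + 4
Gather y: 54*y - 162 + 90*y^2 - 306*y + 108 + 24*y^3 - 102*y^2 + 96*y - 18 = 24*y^3 - 12*y^2 - 156*y - 72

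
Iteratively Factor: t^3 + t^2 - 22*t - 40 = (t + 2)*(t^2 - t - 20) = (t - 5)*(t + 2)*(t + 4)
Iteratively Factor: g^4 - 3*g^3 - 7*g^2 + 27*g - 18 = (g - 1)*(g^3 - 2*g^2 - 9*g + 18) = (g - 2)*(g - 1)*(g^2 - 9) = (g - 2)*(g - 1)*(g + 3)*(g - 3)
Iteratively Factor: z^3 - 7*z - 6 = (z + 2)*(z^2 - 2*z - 3) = (z + 1)*(z + 2)*(z - 3)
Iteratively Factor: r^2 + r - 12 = (r - 3)*(r + 4)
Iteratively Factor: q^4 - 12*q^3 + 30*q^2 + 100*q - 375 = (q - 5)*(q^3 - 7*q^2 - 5*q + 75) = (q - 5)^2*(q^2 - 2*q - 15) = (q - 5)^2*(q + 3)*(q - 5)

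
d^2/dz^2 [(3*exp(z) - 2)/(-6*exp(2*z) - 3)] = (-12*exp(4*z) + 32*exp(3*z) + 36*exp(2*z) - 16*exp(z) - 3)*exp(z)/(3*(8*exp(6*z) + 12*exp(4*z) + 6*exp(2*z) + 1))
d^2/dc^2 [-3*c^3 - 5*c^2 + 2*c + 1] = -18*c - 10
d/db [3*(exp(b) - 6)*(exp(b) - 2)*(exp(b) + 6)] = (9*exp(2*b) - 12*exp(b) - 108)*exp(b)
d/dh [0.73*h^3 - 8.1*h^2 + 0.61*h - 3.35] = 2.19*h^2 - 16.2*h + 0.61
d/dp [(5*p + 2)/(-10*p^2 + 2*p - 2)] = (25*p^2 + 20*p - 7)/(2*(25*p^4 - 10*p^3 + 11*p^2 - 2*p + 1))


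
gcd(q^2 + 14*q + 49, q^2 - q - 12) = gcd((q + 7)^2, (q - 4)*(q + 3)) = 1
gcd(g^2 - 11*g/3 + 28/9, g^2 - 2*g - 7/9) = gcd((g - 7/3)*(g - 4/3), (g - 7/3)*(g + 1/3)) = g - 7/3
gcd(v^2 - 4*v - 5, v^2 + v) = v + 1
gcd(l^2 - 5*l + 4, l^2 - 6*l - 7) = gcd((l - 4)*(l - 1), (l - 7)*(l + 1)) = 1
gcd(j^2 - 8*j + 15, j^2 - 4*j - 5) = j - 5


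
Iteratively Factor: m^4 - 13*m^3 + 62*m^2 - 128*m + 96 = (m - 3)*(m^3 - 10*m^2 + 32*m - 32) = (m - 3)*(m - 2)*(m^2 - 8*m + 16) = (m - 4)*(m - 3)*(m - 2)*(m - 4)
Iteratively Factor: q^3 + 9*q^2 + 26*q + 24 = (q + 3)*(q^2 + 6*q + 8) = (q + 3)*(q + 4)*(q + 2)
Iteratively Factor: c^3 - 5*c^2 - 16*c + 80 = (c - 4)*(c^2 - c - 20) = (c - 4)*(c + 4)*(c - 5)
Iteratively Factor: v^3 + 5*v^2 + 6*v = (v)*(v^2 + 5*v + 6) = v*(v + 2)*(v + 3)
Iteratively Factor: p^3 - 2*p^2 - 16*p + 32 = (p - 2)*(p^2 - 16) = (p - 4)*(p - 2)*(p + 4)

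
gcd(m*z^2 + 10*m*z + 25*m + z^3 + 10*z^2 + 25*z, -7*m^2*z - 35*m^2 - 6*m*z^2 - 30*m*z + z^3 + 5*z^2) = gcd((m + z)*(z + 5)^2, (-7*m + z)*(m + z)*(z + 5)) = m*z + 5*m + z^2 + 5*z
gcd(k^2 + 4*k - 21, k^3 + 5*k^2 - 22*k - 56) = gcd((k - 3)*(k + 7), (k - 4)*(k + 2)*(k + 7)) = k + 7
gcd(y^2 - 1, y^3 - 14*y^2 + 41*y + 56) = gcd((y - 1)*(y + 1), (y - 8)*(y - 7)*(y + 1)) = y + 1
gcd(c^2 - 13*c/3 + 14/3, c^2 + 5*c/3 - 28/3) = c - 7/3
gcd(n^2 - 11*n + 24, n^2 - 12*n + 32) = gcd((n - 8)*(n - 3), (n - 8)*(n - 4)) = n - 8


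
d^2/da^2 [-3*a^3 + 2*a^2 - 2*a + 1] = 4 - 18*a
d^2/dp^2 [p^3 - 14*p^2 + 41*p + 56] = 6*p - 28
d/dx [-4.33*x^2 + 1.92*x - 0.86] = 1.92 - 8.66*x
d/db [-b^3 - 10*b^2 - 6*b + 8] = -3*b^2 - 20*b - 6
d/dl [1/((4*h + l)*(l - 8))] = ((8 - l)*(4*h + l) - (l - 8)^2)/((4*h + l)^2*(l - 8)^3)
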